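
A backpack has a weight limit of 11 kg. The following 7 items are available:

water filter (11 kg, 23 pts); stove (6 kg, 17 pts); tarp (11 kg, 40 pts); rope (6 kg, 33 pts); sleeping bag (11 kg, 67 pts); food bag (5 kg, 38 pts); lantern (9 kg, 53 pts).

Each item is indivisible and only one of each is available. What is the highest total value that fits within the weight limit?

Check high-value combinations within 11 kg:
- rope+food bag: weight 6+5=11, value 33+38=71
- sleeping bag: weight 11, value 67
- stove+food bag: weight 6+5=11, value 17+38=55
- lantern: weight 9, value 53
Best: 71 pts.

71 pts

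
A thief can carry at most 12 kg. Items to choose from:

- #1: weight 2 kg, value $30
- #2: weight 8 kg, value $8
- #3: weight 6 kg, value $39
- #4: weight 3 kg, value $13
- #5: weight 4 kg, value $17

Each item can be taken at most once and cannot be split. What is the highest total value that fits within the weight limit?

$86

Check high-value combinations within 12 kg:
- #1+#3+#5: weight 2+6+4=12, value 30+39+17=86
- #1+#3+#4: weight 2+6+3=11, value 30+39+13=82
- #1+#3: weight 2+6=8, value 30+39=69
Best: $86.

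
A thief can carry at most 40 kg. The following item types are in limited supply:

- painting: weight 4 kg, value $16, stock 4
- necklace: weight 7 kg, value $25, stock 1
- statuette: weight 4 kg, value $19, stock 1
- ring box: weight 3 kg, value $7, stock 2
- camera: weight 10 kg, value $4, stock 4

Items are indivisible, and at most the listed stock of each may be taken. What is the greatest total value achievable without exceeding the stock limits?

$122

Best selections within weight 40 and stock limits:
- 4×painting + 1×necklace + 1×statuette + 2×ring box: weight 33, value 122
- 4×painting + 1×necklace + 1×statuette + 1×ring box + 1×camera: weight 40, value 119
Best: $122.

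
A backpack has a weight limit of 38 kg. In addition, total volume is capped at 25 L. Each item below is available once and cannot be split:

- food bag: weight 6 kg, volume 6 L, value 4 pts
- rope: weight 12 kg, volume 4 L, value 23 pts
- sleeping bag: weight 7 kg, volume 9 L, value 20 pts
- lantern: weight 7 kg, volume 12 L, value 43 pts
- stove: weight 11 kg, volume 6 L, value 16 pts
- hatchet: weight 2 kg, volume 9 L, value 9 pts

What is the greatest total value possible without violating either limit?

Feasible sets respecting both limits:
- rope+sleeping bag+lantern: weight 26, volume 25, value 86
- rope+lantern+stove: weight 30, volume 22, value 82
- rope+lantern+hatchet: weight 21, volume 25, value 75
- food bag+rope+lantern: weight 25, volume 22, value 70
Best: 86 pts.

86 pts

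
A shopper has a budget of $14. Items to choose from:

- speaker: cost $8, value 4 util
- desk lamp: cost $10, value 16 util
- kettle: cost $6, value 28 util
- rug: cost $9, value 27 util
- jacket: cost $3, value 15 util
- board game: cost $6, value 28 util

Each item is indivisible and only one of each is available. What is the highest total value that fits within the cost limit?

Check high-value combinations within $14:
- kettle+board game: cost 6+6=12, value 28+28=56
- kettle+jacket: cost 6+3=9, value 28+15=43
- jacket+board game: cost 3+6=9, value 15+28=43
- rug+jacket: cost 9+3=12, value 27+15=42
Best: 56 util.

56 util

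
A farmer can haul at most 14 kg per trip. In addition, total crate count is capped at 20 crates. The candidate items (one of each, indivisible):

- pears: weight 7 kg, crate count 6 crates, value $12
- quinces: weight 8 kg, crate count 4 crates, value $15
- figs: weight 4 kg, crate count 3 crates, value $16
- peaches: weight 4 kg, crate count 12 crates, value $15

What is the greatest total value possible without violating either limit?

Feasible sets respecting both limits:
- quinces+figs: weight 12, crate count 7, value 31
- figs+peaches: weight 8, crate count 15, value 31
- quinces+peaches: weight 12, crate count 16, value 30
Best: $31.

$31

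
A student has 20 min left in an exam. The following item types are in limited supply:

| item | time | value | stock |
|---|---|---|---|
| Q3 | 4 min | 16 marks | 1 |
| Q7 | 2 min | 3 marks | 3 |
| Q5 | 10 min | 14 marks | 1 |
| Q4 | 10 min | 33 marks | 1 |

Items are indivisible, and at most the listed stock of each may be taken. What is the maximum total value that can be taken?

Best selections within time 20 and stock limits:
- 1×Q3 + 3×Q7 + 1×Q4: time 20, value 58
- 1×Q3 + 2×Q7 + 1×Q4: time 18, value 55
Best: 58 marks.

58 marks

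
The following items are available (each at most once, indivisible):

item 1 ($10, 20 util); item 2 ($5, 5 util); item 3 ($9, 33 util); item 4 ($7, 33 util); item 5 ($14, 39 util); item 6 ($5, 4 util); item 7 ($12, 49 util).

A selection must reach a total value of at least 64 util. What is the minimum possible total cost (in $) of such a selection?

Subsets with value ≥ 64, sorted by total cost:
- item 3+item 4: cost 16, value 66
- item 4+item 7: cost 19, value 82
Minimum cost: 16 $.

16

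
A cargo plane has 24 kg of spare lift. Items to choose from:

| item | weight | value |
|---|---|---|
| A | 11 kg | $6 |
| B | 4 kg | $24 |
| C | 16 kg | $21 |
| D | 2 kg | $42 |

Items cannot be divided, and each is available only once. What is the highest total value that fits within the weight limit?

Check high-value combinations within 24 kg:
- B+C+D: weight 4+16+2=22, value 24+21+42=87
- A+B+D: weight 11+4+2=17, value 6+24+42=72
- B+D: weight 4+2=6, value 24+42=66
- C+D: weight 16+2=18, value 21+42=63
Best: $87.

$87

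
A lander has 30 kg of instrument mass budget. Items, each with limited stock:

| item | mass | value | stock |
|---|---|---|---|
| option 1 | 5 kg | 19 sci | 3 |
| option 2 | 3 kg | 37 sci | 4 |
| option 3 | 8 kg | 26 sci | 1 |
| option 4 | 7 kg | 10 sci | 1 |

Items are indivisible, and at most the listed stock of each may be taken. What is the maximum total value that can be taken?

Top feasible selections:
- 2×option 1 + 4×option 2 + 1×option 3: mass 30, value 212
- 3×option 1 + 4×option 2: mass 27, value 205
- 2×option 1 + 4×option 2 + 1×option 4: mass 29, value 196
Best: 212 sci.

212 sci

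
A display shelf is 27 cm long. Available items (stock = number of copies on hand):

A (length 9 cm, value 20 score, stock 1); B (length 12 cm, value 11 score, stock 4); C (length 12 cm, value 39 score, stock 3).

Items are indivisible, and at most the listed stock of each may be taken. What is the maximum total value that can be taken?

78 score

Best selections within length 27 and stock limits:
- 2×C: length 24, value 78
- 1×A + 1×C: length 21, value 59
- 1×B + 1×C: length 24, value 50
- 1×C: length 12, value 39
Best: 78 score.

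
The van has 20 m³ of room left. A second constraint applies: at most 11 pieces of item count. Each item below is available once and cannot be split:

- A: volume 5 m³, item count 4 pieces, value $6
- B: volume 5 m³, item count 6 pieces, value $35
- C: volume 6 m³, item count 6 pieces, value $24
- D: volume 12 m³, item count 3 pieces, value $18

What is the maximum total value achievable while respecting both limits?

Feasible sets respecting both limits:
- B+D: volume 17, item count 9, value 53
- C+D: volume 18, item count 9, value 42
- A+B: volume 10, item count 10, value 41
- B: volume 5, item count 6, value 35
Best: $53.

$53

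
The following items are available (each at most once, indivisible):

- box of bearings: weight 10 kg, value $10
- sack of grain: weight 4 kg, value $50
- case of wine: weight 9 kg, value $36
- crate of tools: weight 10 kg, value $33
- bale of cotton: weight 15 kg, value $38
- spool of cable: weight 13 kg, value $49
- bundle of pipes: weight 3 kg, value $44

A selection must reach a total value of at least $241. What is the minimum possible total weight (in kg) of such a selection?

Subsets with value ≥ 241, sorted by total weight:
- sack of grain+case of wine+crate of tools+bale of cotton+spool of cable+bundle of pipes: weight 54, value 250
- box of bearings+sack of grain+case of wine+crate of tools+bale of cotton+spool of cable+bundle of pipes: weight 64, value 260
Minimum weight: 54 kg.

54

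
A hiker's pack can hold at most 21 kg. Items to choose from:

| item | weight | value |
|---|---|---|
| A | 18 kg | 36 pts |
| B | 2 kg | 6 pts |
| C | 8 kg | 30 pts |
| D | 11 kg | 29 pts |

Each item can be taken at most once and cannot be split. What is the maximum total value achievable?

Check high-value combinations within 21 kg:
- B+C+D: weight 2+8+11=21, value 6+30+29=65
- C+D: weight 8+11=19, value 30+29=59
- A+B: weight 18+2=20, value 36+6=42
- B+C: weight 2+8=10, value 6+30=36
- A: weight 18, value 36
Best: 65 pts.

65 pts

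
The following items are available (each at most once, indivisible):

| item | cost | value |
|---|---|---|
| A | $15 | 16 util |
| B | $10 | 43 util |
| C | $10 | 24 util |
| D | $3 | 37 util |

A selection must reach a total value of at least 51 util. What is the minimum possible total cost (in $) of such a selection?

Subsets with value ≥ 51, sorted by total cost:
- B+D: cost 13, value 80
- C+D: cost 13, value 61
Minimum cost: 13 $.

13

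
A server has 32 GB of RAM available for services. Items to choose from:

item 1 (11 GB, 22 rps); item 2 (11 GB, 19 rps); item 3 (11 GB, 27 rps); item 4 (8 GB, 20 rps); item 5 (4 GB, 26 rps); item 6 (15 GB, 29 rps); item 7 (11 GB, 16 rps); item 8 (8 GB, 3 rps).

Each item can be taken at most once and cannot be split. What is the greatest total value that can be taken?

82 rps

Check high-value combinations within 32 GB:
- item 3+item 5+item 6: memory 11+4+15=30, value 27+26+29=82
- item 1+item 5+item 6: memory 11+4+15=30, value 22+26+29=77
- item 3+item 4+item 5+item 8: memory 11+8+4+8=31, value 27+20+26+3=76
- item 1+item 3+item 5: memory 11+11+4=26, value 22+27+26=75
Best: 82 rps.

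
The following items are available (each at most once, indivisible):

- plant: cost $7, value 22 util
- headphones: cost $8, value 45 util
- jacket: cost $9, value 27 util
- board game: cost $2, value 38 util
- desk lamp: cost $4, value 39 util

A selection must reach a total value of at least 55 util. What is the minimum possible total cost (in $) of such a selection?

6

Subsets with value ≥ 55, sorted by total cost:
- board game+desk lamp: cost 6, value 77
- plant+board game: cost 9, value 60
- headphones+board game: cost 10, value 83
Minimum cost: 6 $.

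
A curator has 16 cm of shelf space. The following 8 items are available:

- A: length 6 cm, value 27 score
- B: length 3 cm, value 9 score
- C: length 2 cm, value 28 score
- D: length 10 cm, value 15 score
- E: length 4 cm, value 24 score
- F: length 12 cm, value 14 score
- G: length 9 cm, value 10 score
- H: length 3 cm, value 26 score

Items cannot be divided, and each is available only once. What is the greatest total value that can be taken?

105 score

Check high-value combinations within 16 cm:
- A+C+E+H: length 6+2+4+3=15, value 27+28+24+26=105
- A+B+C+H: length 6+3+2+3=14, value 27+9+28+26=90
- A+B+C+E: length 6+3+2+4=15, value 27+9+28+24=88
- B+C+E+H: length 3+2+4+3=12, value 9+28+24+26=87
Best: 105 score.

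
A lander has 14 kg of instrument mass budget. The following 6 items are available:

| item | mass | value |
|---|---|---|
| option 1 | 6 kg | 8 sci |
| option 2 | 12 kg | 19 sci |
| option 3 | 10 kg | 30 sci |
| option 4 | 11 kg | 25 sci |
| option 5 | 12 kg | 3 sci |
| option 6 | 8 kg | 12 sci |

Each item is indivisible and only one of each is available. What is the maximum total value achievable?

30 sci

Check high-value combinations within 14 kg:
- option 3: mass 10, value 30
- option 4: mass 11, value 25
- option 1+option 6: mass 6+8=14, value 8+12=20
Best: 30 sci.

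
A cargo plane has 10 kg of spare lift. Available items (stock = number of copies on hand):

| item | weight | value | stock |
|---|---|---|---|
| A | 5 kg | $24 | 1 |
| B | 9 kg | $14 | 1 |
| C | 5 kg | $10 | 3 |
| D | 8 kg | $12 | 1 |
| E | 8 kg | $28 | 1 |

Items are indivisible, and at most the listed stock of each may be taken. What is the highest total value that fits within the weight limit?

$34

Best selections within weight 10 and stock limits:
- 1×A + 1×C: weight 10, value 34
- 1×E: weight 8, value 28
- 1×A: weight 5, value 24
Best: $34.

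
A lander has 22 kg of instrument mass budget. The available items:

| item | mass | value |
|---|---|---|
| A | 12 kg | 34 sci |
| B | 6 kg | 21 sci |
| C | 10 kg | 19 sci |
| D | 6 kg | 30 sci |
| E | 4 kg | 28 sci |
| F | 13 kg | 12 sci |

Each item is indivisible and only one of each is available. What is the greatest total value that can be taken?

92 sci

Check high-value combinations within 22 kg:
- A+D+E: mass 12+6+4=22, value 34+30+28=92
- A+B+E: mass 12+6+4=22, value 34+21+28=83
- B+D+E: mass 6+6+4=16, value 21+30+28=79
Best: 92 sci.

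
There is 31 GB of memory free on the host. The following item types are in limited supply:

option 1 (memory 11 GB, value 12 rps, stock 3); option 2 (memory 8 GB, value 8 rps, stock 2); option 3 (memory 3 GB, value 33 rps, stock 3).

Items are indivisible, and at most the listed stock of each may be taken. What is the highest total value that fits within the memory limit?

123 rps

Top feasible selections:
- 2×option 1 + 3×option 3: memory 31, value 123
- 1×option 1 + 1×option 2 + 3×option 3: memory 28, value 119
- 2×option 2 + 3×option 3: memory 25, value 115
Best: 123 rps.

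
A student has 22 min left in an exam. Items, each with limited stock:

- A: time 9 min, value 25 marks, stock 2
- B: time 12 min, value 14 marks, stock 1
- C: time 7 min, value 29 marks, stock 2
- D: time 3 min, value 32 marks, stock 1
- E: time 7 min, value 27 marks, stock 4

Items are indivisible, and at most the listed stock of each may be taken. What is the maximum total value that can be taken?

90 marks

Best selections within time 22 and stock limits:
- 2×C + 1×D: time 17, value 90
- 1×C + 1×D + 1×E: time 17, value 88
Best: 90 marks.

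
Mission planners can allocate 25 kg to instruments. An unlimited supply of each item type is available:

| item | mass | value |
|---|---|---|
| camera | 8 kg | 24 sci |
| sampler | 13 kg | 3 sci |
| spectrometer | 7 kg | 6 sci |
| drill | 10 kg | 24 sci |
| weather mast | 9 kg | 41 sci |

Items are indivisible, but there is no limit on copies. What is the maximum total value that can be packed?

Best value-per-unit is weather mast at 41/9; filling with it alone gives 2×41 = 82.
Optimal mix: 2×camera + 1×weather mast → mass 25, value 89.

89 sci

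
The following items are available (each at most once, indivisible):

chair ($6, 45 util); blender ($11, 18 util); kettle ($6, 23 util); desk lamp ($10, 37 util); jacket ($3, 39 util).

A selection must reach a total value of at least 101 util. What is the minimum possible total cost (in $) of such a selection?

15

Subsets with value ≥ 101, sorted by total cost:
- chair+kettle+jacket: cost 15, value 107
- chair+desk lamp+jacket: cost 19, value 121
- chair+blender+jacket: cost 20, value 102
Minimum cost: 15 $.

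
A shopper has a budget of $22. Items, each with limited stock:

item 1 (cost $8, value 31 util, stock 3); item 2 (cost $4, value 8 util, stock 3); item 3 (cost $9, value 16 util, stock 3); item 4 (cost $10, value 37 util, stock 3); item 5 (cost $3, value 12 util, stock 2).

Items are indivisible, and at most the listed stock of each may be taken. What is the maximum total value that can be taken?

Best selections within cost 22 and stock limits:
- 2×item 1 + 2×item 5: cost 22, value 86
- 1×item 1 + 1×item 4 + 1×item 5: cost 21, value 80
- 1×item 1 + 1×item 2 + 1×item 4: cost 22, value 76
- 2×item 1 + 1×item 5: cost 19, value 74
Best: 86 util.

86 util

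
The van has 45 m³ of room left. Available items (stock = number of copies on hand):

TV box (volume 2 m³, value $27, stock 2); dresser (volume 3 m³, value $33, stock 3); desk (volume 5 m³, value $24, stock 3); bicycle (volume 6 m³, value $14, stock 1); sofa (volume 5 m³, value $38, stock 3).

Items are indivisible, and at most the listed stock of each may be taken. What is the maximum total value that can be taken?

$339

Top feasible selections:
- 2×TV box + 3×dresser + 3×desk + 3×sofa: volume 43, value 339
- 2×TV box + 3×dresser + 2×desk + 1×bicycle + 3×sofa: volume 44, value 329
- 2×TV box + 3×dresser + 2×desk + 3×sofa: volume 38, value 315
Best: $339.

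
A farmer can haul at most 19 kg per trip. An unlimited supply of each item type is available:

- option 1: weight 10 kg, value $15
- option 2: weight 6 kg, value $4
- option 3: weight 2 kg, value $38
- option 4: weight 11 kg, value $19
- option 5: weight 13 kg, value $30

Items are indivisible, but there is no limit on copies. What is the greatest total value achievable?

Best value-per-unit is option 3 at 38/2, and filling with it alone uses weight 9×2=18. No mix of the others beats 9×38 = 342.

$342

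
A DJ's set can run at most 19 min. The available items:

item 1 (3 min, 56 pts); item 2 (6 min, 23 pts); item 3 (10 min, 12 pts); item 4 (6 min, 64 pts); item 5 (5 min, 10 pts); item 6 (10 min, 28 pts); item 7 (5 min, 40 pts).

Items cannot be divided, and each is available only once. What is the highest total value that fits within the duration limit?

This is a 0/1 knapsack; check combinations near the capacity.
- item 1+item 4+item 5+item 7: duration 3+6+5+5=19, value 56+64+10+40=170
- item 1+item 4+item 7: duration 3+6+5=14, value 56+64+40=160
- item 1+item 4+item 6: duration 3+6+10=19, value 56+64+28=148
Best: 170 pts.

170 pts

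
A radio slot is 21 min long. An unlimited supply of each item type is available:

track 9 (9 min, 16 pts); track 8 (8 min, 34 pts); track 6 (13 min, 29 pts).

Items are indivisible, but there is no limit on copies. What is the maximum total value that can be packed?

68 pts

Best value-per-unit is track 8 at 34/8, and filling with it alone uses duration 2×8=16. No mix of the others beats 2×34 = 68.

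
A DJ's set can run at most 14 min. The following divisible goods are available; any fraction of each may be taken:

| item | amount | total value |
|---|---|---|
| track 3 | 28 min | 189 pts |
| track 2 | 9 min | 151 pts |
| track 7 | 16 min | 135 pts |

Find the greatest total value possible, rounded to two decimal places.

193.19

Take in order of value per unit:
- track 2 (151/9 per unit): all 9 → value 151, running total 151.00
- track 7 (135/16 per unit): 5 of 16 → value 5×135/16 = 42.1875, running total 193.19
Total 193.19.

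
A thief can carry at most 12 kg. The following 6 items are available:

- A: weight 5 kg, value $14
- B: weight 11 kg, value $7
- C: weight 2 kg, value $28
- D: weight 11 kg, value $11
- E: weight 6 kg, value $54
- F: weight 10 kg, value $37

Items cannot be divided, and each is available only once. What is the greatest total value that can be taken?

$82

Check high-value combinations within 12 kg:
- C+E: weight 2+6=8, value 28+54=82
- A+E: weight 5+6=11, value 14+54=68
- C+F: weight 2+10=12, value 28+37=65
- E: weight 6, value 54
Best: $82.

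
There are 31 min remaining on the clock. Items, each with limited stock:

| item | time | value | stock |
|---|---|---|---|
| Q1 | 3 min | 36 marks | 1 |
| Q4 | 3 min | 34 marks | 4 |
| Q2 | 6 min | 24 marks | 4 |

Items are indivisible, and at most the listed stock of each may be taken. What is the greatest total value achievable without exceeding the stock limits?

Best selections within time 31 and stock limits:
- 1×Q1 + 4×Q4 + 2×Q2: time 27, value 220
- 1×Q1 + 3×Q4 + 3×Q2: time 30, value 210
- 4×Q4 + 3×Q2: time 30, value 208
- 1×Q1 + 4×Q4 + 1×Q2: time 21, value 196
Best: 220 marks.

220 marks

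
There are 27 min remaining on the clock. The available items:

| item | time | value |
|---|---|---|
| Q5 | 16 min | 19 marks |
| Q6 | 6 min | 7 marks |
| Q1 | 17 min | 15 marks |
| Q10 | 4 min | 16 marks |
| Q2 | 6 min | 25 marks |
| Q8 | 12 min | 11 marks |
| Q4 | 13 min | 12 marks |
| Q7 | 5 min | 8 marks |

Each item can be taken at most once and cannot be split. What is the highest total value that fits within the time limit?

This is a 0/1 knapsack; check combinations near the capacity.
- Q5+Q10+Q2: time 16+4+6=26, value 19+16+25=60
- Q10+Q2+Q8+Q7: time 4+6+12+5=27, value 16+25+11+8=60
- Q6+Q10+Q2+Q7: time 6+4+6+5=21, value 7+16+25+8=56
- Q1+Q10+Q2: time 17+4+6=27, value 15+16+25=56
Best: 60 marks.

60 marks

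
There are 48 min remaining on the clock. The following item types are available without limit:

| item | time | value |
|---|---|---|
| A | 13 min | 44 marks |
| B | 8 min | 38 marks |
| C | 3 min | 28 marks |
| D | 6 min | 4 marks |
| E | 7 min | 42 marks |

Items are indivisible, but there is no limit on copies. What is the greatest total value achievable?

448 marks

Best value-per-unit is C at 28/3, and filling with it alone uses time 16×3=48. No mix of the others beats 16×28 = 448.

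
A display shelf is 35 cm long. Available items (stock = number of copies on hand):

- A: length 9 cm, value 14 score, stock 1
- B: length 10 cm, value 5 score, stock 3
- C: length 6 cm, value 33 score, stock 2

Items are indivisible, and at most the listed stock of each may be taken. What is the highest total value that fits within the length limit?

Best selections within length 35 and stock limits:
- 1×A + 1×B + 2×C: length 31, value 85
- 1×A + 2×C: length 21, value 80
Best: 85 score.

85 score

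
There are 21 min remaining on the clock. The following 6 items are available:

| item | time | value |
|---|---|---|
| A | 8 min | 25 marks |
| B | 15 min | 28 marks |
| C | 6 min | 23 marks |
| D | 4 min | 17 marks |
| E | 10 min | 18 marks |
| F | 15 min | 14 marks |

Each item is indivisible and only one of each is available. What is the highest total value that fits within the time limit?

This is a 0/1 knapsack; check combinations near the capacity.
- A+C+D: time 8+6+4=18, value 25+23+17=65
- C+D+E: time 6+4+10=20, value 23+17+18=58
- B+C: time 15+6=21, value 28+23=51
- A+C: time 8+6=14, value 25+23=48
Best: 65 marks.

65 marks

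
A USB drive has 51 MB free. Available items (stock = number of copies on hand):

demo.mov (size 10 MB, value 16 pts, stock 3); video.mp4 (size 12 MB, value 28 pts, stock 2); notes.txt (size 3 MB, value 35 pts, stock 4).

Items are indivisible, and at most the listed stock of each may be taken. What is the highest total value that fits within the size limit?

212 pts

Best selections within size 51 and stock limits:
- 1×demo.mov + 2×video.mp4 + 4×notes.txt: size 46, value 212
- 2×demo.mov + 1×video.mp4 + 4×notes.txt: size 44, value 200
Best: 212 pts.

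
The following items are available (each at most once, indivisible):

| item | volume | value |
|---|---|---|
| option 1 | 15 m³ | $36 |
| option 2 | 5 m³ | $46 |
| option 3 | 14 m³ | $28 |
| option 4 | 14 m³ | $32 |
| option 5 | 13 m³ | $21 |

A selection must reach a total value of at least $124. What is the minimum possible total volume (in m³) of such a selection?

46

Subsets with value ≥ 124, sorted by total volume:
- option 2+option 3+option 4+option 5: volume 46, value 127
- option 1+option 2+option 4+option 5: volume 47, value 135
Minimum volume: 46 m³.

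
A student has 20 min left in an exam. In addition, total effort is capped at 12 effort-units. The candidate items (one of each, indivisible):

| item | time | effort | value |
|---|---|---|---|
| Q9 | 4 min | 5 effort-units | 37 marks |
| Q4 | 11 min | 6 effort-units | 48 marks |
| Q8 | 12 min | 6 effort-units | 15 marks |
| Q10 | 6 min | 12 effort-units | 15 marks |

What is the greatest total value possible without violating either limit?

85 marks

Feasible sets respecting both limits:
- Q9+Q4: time 15, effort 11, value 85
- Q9+Q8: time 16, effort 11, value 52
- Q4: time 11, effort 6, value 48
- Q9: time 4, effort 5, value 37
Best: 85 marks.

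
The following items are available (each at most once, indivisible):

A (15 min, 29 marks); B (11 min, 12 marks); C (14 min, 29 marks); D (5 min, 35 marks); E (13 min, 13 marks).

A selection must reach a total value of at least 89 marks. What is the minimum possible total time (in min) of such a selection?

Subsets with value ≥ 89, sorted by total time:
- A+C+D: time 34, value 93
- B+C+D+E: time 43, value 89
Minimum time: 34 min.

34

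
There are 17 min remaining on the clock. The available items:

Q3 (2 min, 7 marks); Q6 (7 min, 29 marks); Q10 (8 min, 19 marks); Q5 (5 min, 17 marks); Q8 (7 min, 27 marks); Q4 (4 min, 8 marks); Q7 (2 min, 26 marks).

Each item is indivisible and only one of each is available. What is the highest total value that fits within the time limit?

82 marks

Check high-value combinations within 17 min:
- Q6+Q8+Q7: time 7+7+2=16, value 29+27+26=82
- Q3+Q6+Q5+Q7: time 2+7+5+2=16, value 7+29+17+26=79
- Q3+Q5+Q8+Q7: time 2+5+7+2=16, value 7+17+27+26=77
Best: 82 marks.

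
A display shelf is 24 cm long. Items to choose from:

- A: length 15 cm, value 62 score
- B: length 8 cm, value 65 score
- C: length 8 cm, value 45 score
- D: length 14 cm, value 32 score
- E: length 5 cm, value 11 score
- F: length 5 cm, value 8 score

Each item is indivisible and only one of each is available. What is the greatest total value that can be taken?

127 score

Check high-value combinations within 24 cm:
- A+B: length 15+8=23, value 62+65=127
- B+C+E: length 8+8+5=21, value 65+45+11=121
- B+C+F: length 8+8+5=21, value 65+45+8=118
- B+C: length 8+8=16, value 65+45=110
Best: 127 score.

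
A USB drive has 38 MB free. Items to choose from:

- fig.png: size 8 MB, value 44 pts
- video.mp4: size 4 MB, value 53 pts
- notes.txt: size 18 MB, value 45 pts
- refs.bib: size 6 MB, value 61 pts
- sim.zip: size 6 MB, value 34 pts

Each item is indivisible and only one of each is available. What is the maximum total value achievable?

203 pts

Check high-value combinations within 38 MB:
- fig.png+video.mp4+notes.txt+refs.bib: size 8+4+18+6=36, value 44+53+45+61=203
- video.mp4+notes.txt+refs.bib+sim.zip: size 4+18+6+6=34, value 53+45+61+34=193
- fig.png+video.mp4+refs.bib+sim.zip: size 8+4+6+6=24, value 44+53+61+34=192
- fig.png+notes.txt+refs.bib+sim.zip: size 8+18+6+6=38, value 44+45+61+34=184
- fig.png+video.mp4+notes.txt+sim.zip: size 8+4+18+6=36, value 44+53+45+34=176
Best: 203 pts.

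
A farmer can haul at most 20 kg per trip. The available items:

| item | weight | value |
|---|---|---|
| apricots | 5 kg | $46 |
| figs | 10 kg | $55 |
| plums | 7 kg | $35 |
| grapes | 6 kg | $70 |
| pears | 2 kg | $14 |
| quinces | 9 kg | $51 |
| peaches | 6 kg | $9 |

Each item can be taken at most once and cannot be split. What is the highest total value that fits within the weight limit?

$167

Check high-value combinations within 20 kg:
- apricots+grapes+quinces: weight 5+6+9=20, value 46+70+51=167
- apricots+plums+grapes+pears: weight 5+7+6+2=20, value 46+35+70+14=165
- apricots+plums+grapes: weight 5+7+6=18, value 46+35+70=151
Best: $167.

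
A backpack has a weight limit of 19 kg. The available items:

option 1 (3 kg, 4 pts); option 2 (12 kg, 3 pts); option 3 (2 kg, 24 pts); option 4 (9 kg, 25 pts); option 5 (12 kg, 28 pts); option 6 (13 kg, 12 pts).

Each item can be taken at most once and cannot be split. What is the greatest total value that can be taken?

Check high-value combinations within 19 kg:
- option 1+option 3+option 5: weight 3+2+12=17, value 4+24+28=56
- option 1+option 3+option 4: weight 3+2+9=14, value 4+24+25=53
- option 3+option 5: weight 2+12=14, value 24+28=52
- option 3+option 4: weight 2+9=11, value 24+25=49
- option 1+option 3+option 6: weight 3+2+13=18, value 4+24+12=40
Best: 56 pts.

56 pts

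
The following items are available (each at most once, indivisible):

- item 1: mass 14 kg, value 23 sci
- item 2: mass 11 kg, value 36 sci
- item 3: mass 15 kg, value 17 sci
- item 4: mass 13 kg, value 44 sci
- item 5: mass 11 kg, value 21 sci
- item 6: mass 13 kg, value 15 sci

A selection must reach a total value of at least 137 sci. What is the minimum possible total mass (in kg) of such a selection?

Subsets with value ≥ 137, sorted by total mass:
- item 1+item 2+item 4+item 5+item 6: mass 62, value 139
- item 1+item 2+item 3+item 4+item 5: mass 64, value 141
- item 1+item 2+item 3+item 4+item 5+item 6: mass 77, value 156
Minimum mass: 62 kg.

62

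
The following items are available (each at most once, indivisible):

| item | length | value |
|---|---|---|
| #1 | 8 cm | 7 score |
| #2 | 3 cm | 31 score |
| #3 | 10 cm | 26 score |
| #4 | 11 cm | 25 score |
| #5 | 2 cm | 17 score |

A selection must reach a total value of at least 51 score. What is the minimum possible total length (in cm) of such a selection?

Subsets with value ≥ 51, sorted by total length:
- #2+#3: length 13, value 57
- #1+#2+#5: length 13, value 55
Minimum length: 13 cm.

13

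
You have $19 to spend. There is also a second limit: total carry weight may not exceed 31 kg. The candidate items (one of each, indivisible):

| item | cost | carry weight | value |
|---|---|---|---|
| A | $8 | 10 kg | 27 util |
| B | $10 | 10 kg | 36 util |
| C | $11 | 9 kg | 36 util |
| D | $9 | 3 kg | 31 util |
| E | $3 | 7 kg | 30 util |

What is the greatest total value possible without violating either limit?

67 util

Feasible sets respecting both limits:
- B+D: cost 19, carry weight 13, value 67
- B+E: cost 13, carry weight 17, value 66
- C+E: cost 14, carry weight 16, value 66
Best: 67 util.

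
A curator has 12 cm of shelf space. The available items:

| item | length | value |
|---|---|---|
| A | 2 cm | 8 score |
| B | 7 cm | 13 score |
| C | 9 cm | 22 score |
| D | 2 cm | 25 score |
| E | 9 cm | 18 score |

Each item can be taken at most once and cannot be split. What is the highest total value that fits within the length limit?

Check high-value combinations within 12 cm:
- C+D: length 9+2=11, value 22+25=47
- A+B+D: length 2+7+2=11, value 8+13+25=46
- D+E: length 2+9=11, value 25+18=43
Best: 47 score.

47 score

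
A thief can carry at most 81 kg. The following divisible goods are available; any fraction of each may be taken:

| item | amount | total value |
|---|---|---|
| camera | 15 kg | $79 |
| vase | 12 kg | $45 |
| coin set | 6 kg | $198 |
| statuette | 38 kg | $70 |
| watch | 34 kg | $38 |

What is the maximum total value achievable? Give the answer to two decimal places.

403.18

Take in order of value per unit:
- coin set (198/6 per unit): all 6 → value 198, running total 198.00
- camera (79/15 per unit): all 15 → value 79, running total 277.00
- vase (45/12 per unit): all 12 → value 45, running total 322.00
- statuette (70/38 per unit): all 38 → value 70, running total 392.00
- watch (38/34 per unit): 10 of 34 → value 10×38/34 = 11.1765, running total 403.18
Total 403.18.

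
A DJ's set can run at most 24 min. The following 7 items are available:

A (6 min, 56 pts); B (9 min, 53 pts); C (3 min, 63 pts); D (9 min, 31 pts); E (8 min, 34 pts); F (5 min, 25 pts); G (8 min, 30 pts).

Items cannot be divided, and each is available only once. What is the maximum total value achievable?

197 pts

Check high-value combinations within 24 min:
- A+B+C+F: duration 6+9+3+5=23, value 56+53+63+25=197
- A+C+E+F: duration 6+3+8+5=22, value 56+63+34+25=178
- A+C+D+F: duration 6+3+9+5=23, value 56+63+31+25=175
- A+C+F+G: duration 6+3+5+8=22, value 56+63+25+30=174
Best: 197 pts.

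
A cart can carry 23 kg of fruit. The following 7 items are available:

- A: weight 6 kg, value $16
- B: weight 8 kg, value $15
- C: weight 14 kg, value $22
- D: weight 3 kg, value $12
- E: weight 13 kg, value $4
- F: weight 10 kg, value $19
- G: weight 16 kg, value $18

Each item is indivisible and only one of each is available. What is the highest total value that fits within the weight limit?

$50

Check high-value combinations within 23 kg:
- A+C+D: weight 6+14+3=23, value 16+22+12=50
- A+D+F: weight 6+3+10=19, value 16+12+19=47
- B+D+F: weight 8+3+10=21, value 15+12+19=46
Best: $50.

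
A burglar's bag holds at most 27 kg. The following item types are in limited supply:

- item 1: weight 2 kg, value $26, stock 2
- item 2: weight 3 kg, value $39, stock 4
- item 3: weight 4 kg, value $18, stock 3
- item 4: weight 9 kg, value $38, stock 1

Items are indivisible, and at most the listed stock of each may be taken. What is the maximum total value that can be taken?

$246

Top feasible selections:
- 2×item 1 + 4×item 2 + 1×item 4: weight 25, value 246
- 2×item 1 + 4×item 2 + 2×item 3: weight 24, value 244
- 1×item 1 + 4×item 2 + 1×item 3 + 1×item 4: weight 27, value 238
- 1×item 1 + 4×item 2 + 3×item 3: weight 26, value 236
Best: $246.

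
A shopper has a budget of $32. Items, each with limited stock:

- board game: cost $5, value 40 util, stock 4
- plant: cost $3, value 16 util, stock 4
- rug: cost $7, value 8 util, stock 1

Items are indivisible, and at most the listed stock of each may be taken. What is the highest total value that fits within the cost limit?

Best selections within cost 32 and stock limits:
- 4×board game + 4×plant: cost 32, value 224
- 4×board game + 3×plant: cost 29, value 208
- 4×board game + 2×plant: cost 26, value 192
Best: 224 util.

224 util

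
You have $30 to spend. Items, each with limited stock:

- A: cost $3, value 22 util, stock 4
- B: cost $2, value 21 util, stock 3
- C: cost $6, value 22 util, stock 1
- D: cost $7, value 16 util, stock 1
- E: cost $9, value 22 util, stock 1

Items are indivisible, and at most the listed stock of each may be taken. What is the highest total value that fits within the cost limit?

Top feasible selections:
- 4×A + 3×B + 1×C: cost 24, value 173
- 4×A + 3×B + 1×E: cost 27, value 173
- 3×A + 3×B + 1×C + 1×E: cost 30, value 173
Best: 173 util.

173 util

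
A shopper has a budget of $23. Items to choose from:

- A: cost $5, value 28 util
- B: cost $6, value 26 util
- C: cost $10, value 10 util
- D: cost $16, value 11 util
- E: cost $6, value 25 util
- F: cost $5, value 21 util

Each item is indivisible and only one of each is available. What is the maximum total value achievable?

Check high-value combinations within $23:
- A+B+E+F: cost 5+6+6+5=22, value 28+26+25+21=100
- A+B+E: cost 5+6+6=17, value 28+26+25=79
- A+B+F: cost 5+6+5=16, value 28+26+21=75
- A+E+F: cost 5+6+5=16, value 28+25+21=74
- B+E+F: cost 6+6+5=17, value 26+25+21=72
Best: 100 util.

100 util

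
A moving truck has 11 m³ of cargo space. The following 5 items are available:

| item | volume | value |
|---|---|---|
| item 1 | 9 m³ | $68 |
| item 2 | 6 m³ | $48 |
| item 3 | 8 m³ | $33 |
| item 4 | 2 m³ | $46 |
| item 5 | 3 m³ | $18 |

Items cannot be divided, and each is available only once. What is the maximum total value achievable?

$114

This is a 0/1 knapsack; check combinations near the capacity.
- item 1+item 4: volume 9+2=11, value 68+46=114
- item 2+item 4+item 5: volume 6+2+3=11, value 48+46+18=112
- item 2+item 4: volume 6+2=8, value 48+46=94
- item 3+item 4: volume 8+2=10, value 33+46=79
Best: $114.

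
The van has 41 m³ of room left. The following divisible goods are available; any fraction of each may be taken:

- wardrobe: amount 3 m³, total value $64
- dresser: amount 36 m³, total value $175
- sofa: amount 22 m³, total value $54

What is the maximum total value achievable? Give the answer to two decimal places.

Take in order of value per unit:
- wardrobe (64/3 per unit): all 3 → value 64, running total 64.00
- dresser (175/36 per unit): all 36 → value 175, running total 239.00
- sofa (54/22 per unit): 2 of 22 → value 2×54/22 = 4.9091, running total 243.91
Total 243.91.

243.91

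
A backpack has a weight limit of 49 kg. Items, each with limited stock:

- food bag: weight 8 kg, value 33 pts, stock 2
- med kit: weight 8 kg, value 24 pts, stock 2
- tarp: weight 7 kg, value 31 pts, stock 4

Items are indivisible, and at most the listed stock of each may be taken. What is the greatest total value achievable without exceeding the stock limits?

190 pts

Best selections within weight 49 and stock limits:
- 2×food bag + 4×tarp: weight 44, value 190
- 2×food bag + 1×med kit + 3×tarp: weight 45, value 183
Best: 190 pts.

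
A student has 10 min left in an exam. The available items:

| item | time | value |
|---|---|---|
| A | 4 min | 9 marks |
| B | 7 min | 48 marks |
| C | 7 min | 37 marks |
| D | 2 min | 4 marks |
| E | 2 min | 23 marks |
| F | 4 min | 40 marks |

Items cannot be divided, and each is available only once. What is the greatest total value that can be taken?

Check high-value combinations within 10 min:
- A+E+F: time 4+2+4=10, value 9+23+40=72
- B+E: time 7+2=9, value 48+23=71
- D+E+F: time 2+2+4=8, value 4+23+40=67
- E+F: time 2+4=6, value 23+40=63
- C+E: time 7+2=9, value 37+23=60
Best: 72 marks.

72 marks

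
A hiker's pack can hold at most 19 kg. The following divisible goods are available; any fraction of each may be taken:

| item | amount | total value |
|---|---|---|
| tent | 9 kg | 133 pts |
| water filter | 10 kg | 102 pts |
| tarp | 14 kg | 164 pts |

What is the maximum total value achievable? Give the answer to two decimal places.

Take in order of value per unit:
- tent (133/9 per unit): all 9 → value 133, running total 133.00
- tarp (164/14 per unit): 10 of 14 → value 10×164/14 = 117.1429, running total 250.14
Total 250.14.

250.14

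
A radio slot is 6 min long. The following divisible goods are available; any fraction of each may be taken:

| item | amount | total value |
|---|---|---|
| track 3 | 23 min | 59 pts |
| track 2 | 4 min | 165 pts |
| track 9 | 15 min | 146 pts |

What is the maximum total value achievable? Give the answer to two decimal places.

Take in order of value per unit:
- track 2 (165/4 per unit): all 4 → value 165, running total 165.00
- track 9 (146/15 per unit): 2 of 15 → value 2×146/15 = 19.4667, running total 184.47
Total 184.47.

184.47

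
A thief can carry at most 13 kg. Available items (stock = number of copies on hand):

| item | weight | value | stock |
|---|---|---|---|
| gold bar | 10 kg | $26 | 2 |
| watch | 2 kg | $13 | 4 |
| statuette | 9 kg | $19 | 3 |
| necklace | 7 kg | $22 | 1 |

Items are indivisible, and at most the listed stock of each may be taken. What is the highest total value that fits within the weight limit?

Top feasible selections:
- 3×watch + 1×necklace: weight 13, value 61
- 4×watch: weight 8, value 52
- 2×watch + 1×necklace: weight 11, value 48
- 2×watch + 1×statuette: weight 13, value 45
Best: $61.

$61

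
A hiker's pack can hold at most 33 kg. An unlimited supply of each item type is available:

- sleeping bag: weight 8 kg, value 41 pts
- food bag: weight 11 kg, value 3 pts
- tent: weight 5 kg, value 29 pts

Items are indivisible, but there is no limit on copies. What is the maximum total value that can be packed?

Best value-per-unit is tent at 29/5; filling with it alone gives 6×29 = 174.
Optimal mix: 1×sleeping bag + 5×tent → weight 33, value 186.

186 pts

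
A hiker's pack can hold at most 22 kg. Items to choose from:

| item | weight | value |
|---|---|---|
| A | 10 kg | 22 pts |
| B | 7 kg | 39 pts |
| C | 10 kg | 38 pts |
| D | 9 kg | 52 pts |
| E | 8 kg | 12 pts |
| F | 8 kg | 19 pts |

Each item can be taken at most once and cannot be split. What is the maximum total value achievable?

Check high-value combinations within 22 kg:
- B+D: weight 7+9=16, value 39+52=91
- C+D: weight 10+9=19, value 38+52=90
- B+C: weight 7+10=17, value 39+38=77
- A+D: weight 10+9=19, value 22+52=74
Best: 91 pts.

91 pts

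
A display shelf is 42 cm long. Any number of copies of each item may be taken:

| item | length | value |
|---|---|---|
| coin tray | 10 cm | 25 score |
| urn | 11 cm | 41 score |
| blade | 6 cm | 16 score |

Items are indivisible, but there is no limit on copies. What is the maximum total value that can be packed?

Best value-per-unit is urn at 41/11; filling with it alone gives 3×41 = 123.
Optimal mix: 3×urn + 1×blade → length 39, value 139.

139 score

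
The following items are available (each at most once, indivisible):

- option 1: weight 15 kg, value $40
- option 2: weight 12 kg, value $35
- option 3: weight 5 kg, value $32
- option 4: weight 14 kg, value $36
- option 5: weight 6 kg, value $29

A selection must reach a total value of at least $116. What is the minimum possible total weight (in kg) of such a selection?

37

Subsets with value ≥ 116, sorted by total weight:
- option 2+option 3+option 4+option 5: weight 37, value 132
- option 1+option 2+option 3+option 5: weight 38, value 136
- option 1+option 3+option 4+option 5: weight 40, value 137
Minimum weight: 37 kg.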